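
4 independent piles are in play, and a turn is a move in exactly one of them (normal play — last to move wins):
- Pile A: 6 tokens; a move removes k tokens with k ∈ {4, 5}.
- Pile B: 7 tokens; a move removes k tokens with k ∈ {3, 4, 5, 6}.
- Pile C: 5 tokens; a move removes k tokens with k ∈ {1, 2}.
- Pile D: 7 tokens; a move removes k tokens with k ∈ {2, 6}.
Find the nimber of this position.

For pile A, compute g(0), g(1), … with moves {4, 5}:
k:     0  1  2  3  4  5  6
g(k):  0  0  0  0  1  1  1
So g(6) = 1.
Build the Grundy sequence for pile B with g(k) = mex{g(k−s) : s ∈ {3, 4, 5, 6}, s ≤ k}:
k:     0  1  2  3  4  5  6  7
g(k):  0  0  0  1  1  1  2  2
So g(7) = 2.
Grundy values for pile C (subtraction set {1, 2}):
g(0) = mex{} = 0
g(1) = mex{0} = 1
g(2) = mex{0,1} = 2
g(3) = mex{1,2} = 0
g(4) = mex{0,2} = 1
g(5) = mex{0,1} = 2
So g(5) = 2.
Grundy values for pile D (subtraction set {2, 6}):
g(0) = mex{} = 0
g(1) = mex{} = 0
g(2) = mex{0} = 1
g(3) = mex{0} = 1
g(4) = mex{1} = 0
g(5) = mex{1} = 0
g(6) = mex{0} = 1
g(7) = mex{0} = 1
So g(7) = 1.
The value of a disjunctive sum is the nim-sum of the parts.
Combined value = 1 ⊕ 2 ⊕ 2 ⊕ 1 = 0.

0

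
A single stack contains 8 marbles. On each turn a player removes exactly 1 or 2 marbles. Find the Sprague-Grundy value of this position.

Compute g(0), g(1), … for moves {1, 2}:
k:     0  1  2  3  4  5  6  7  8
g(k):  0  1  2  0  1  2  0  1  2
So g(8) = 2.

2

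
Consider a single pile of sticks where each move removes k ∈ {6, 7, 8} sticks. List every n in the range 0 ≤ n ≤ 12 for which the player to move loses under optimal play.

Grundy values for subtraction set {6, 7, 8}:
g(0) = mex{} = 0
g(1) = mex{} = 0
g(2) = mex{} = 0
g(3) = mex{} = 0
g(4) = mex{} = 0
g(5) = mex{} = 0
g(6) = mex{0} = 1
g(7) = mex{0} = 1
g(8) = mex{0} = 1
g(9) = mex{0} = 1
g(10) = mex{0} = 1
g(11) = mex{0} = 1
g(12) = mex{0,1} = 2
The P-positions (g = 0) in 0..12 are 0, 1, 2, 3, 4, 5.

0, 1, 2, 3, 4, 5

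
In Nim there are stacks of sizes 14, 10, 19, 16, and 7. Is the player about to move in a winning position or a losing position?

Losing position

Bitwise XOR of the heap sizes:
  01110  (14)
  01010  (10)
  10011  (19)
  10000  (16)
  00111  (7)
  -----
  00000  (0)
The nim-sum is 0, so this is a P-position: the player to move is in a losing position under optimal play.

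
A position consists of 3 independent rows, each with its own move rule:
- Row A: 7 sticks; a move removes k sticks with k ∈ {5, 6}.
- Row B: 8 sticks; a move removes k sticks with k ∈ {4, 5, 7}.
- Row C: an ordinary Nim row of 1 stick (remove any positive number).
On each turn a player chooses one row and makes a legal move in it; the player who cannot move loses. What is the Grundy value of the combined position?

Build the Grundy sequence for row A with g(k) = mex{g(k−s) : s ∈ {5, 6}, s ≤ k}:
g(0) = mex{} = 0
g(1) = mex{} = 0
g(2) = mex{} = 0
g(3) = mex{} = 0
g(4) = mex{} = 0
g(5) = mex{0} = 1
g(6) = mex{0} = 1
g(7) = mex{0} = 1
So g(7) = 1.
Grundy values for row B (subtraction set {4, 5, 7}):
g(0) = mex{} = 0
g(1) = mex{} = 0
g(2) = mex{} = 0
g(3) = mex{} = 0
g(4) = mex{0} = 1
g(5) = mex{0} = 1
g(6) = mex{0} = 1
g(7) = mex{0} = 1
g(8) = mex{0,1} = 2
So g(8) = 2.
Row C is a plain Nim row of size 1, so its Grundy value is 1.
By the Sprague-Grundy theorem, the Grundy value of a sum of independent games is the XOR of the component values.
Combined value = 1 ⊕ 2 ⊕ 1 = 2.

2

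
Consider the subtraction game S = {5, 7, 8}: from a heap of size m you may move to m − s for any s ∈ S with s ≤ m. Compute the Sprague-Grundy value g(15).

Compute g(0), g(1), … for moves {5, 7, 8}:
k:     0  1  2  3  4  5  6  7  8  9 10 11 12 13 14 15
g(k):  0  0  0  0  0  1  1  1  1  1  2  2  2  0  0  0
So g(15) = 0.

0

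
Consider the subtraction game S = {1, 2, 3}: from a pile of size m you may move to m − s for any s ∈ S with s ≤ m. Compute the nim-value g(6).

2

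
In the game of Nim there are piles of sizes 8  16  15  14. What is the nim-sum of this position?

In binary:
  01000  (8)
  10000  (16)
  01111  (15)
  01110  (14)
  -----
  11001  (25)

25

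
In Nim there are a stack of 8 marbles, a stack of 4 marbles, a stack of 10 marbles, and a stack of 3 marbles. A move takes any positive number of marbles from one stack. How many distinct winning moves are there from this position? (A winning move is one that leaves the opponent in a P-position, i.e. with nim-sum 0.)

1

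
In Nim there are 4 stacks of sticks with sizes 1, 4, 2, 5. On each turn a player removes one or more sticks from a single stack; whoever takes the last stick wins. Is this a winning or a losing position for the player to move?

Winning position

Compute the nim-sum pairwise:
1 ^ 4 = 5
5 ^ 2 = 7
7 ^ 5 = 2
The nim-sum is 2 ≠ 0, so this is an N-position: the player to move can win.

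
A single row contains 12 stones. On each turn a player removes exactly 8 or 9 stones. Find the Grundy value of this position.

1

Compute g(0), g(1), … for moves {8, 9}:
g(0) = mex{} = 0
g(1) = mex{} = 0
g(2) = mex{} = 0
g(3) = mex{} = 0
g(4) = mex{} = 0
g(5) = mex{} = 0
g(6) = mex{} = 0
g(7) = mex{} = 0
g(8) = mex{0} = 1
g(9) = mex{0} = 1
g(10) = mex{0} = 1
g(11) = mex{0} = 1
g(12) = mex{0} = 1
So g(12) = 1.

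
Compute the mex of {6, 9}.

0

0 is not in the set, so the mex is 0.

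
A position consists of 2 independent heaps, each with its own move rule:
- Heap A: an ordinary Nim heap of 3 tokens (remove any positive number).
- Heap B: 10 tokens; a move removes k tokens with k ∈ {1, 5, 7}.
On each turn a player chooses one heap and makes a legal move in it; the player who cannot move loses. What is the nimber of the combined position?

Heap A is a plain Nim heap of size 3, so its Grundy value is 3.
For heap B, compute g(0), g(1), … with moves {1, 5, 7}:
g(0) = mex{} = 0
g(1) = mex{0} = 1
g(2) = mex{1} = 0
g(3) = mex{0} = 1
g(4) = mex{1} = 0
g(5) = mex{0} = 1
g(6) = mex{1} = 0
g(7) = mex{0} = 1
g(8) = mex{1} = 0
g(9) = mex{0} = 1
g(10) = mex{1} = 0
So g(10) = 0.
The value of a disjunctive sum is the nim-sum of the parts.
Combined value = 3 ⊕ 0 = 3.

3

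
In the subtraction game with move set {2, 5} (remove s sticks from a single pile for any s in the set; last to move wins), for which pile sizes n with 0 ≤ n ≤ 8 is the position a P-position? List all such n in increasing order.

Build the Grundy sequence with g(k) = mex{g(k−s) : s ∈ {2, 5}, s ≤ k}:
k:     0  1  2  3  4  5  6  7  8
g(k):  0  0  1  1  0  2  1  0  0
The P-positions (g = 0) in 0..8 are 0, 1, 4, 7, 8.

0, 1, 4, 7, 8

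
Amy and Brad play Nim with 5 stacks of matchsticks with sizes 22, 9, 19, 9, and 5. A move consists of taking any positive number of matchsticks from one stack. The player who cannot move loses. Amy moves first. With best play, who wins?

Brad wins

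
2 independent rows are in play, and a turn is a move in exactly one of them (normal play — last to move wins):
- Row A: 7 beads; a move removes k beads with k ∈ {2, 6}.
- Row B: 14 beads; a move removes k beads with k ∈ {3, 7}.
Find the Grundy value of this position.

0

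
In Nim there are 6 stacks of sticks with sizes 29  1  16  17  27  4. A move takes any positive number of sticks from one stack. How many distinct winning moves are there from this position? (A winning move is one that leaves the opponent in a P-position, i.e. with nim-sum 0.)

Nim-sum: 29 ⊕ 1 ⊕ 16 ⊕ 17 ⊕ 27 ⊕ 4 = 2.
The overall nim-sum is X = 2. A stack of size p has a winning move iff p XOR X < p (reduce it to p XOR X).
  29: 29 XOR 2 = 31 ≥ 29 — no move.
  1: 1 XOR 2 = 3 ≥ 1 — no move.
  16: 16 XOR 2 = 18 ≥ 16 — no move.
  17: 17 XOR 2 = 19 ≥ 17 — no move.
  27: 27 XOR 2 = 25 < 27 — winning move (to 25).
  4: 4 XOR 2 = 6 ≥ 4 — no move.
That gives 1 winning move.

1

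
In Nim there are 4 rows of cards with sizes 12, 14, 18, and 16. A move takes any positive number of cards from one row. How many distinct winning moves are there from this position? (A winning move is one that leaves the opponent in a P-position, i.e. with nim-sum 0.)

Compute the nim-sum pairwise:
12 ^ 14 = 2
2 ^ 18 = 16
16 ^ 16 = 0
The nim-sum is already 0, so every move leaves a nonzero nim-sum — there are no winning moves.

0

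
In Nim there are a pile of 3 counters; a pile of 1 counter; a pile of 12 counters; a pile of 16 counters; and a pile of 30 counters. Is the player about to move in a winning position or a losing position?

Losing position

Compute the nim-sum pairwise:
3 ^ 1 = 2
2 ^ 12 = 14
14 ^ 16 = 30
30 ^ 30 = 0
The nim-sum is 0, so this is a P-position: the player to move is in a losing position under optimal play.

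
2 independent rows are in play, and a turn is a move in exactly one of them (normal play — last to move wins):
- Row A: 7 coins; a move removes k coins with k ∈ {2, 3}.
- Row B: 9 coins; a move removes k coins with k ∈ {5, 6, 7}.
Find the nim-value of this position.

Build the Grundy sequence for row A with g(k) = mex{g(k−s) : s ∈ {2, 3}, s ≤ k}:
k:     0  1  2  3  4  5  6  7
g(k):  0  0  1  1  2  0  0  1
So g(7) = 1.
For row B, compute g(0), g(1), … with moves {5, 6, 7}:
k:     0  1  2  3  4  5  6  7  8  9
g(k):  0  0  0  0  0  1  1  1  1  1
So g(9) = 1.
By the Sprague-Grundy theorem, the Grundy value of a sum of independent games is the XOR of the component values.
Combined value = 1 XOR 1 = 0.

0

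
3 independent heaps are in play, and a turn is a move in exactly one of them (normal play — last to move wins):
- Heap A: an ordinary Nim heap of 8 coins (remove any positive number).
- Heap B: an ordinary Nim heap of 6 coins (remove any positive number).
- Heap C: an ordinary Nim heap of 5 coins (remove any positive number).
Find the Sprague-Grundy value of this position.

11

Heap A is a plain Nim heap of size 8, so its Grundy value is 8.
Heap B is a plain Nim heap of size 6, so its Grundy value is 6.
Heap C is a plain Nim heap of size 5, so its Grundy value is 5.
By the Sprague-Grundy theorem, the Grundy value of a sum of independent games is the XOR of the component values.
Combined value = 8 ⊕ 6 ⊕ 5 = 11.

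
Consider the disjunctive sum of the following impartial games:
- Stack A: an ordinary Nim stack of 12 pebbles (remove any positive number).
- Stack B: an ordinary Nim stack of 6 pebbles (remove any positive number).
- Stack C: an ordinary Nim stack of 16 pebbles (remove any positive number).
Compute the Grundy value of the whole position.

Stack A is a plain Nim stack of size 12, so its Grundy value is 12.
Stack B is a plain Nim stack of size 6, so its Grundy value is 6.
Stack C is a plain Nim stack of size 16, so its Grundy value is 16.
The value of a disjunctive sum is the nim-sum of the parts.
Combined value = 12 XOR 6 XOR 16 = 26.

26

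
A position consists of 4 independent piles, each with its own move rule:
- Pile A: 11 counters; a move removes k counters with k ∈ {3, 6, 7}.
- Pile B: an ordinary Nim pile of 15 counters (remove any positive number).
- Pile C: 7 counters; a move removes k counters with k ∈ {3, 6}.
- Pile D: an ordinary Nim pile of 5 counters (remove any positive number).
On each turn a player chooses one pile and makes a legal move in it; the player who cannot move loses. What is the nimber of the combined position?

Build the Grundy sequence for pile A with g(k) = mex{g(k−s) : s ∈ {3, 6, 7}, s ≤ k}:
g(0) = mex{} = 0
g(1) = mex{} = 0
g(2) = mex{} = 0
g(3) = mex{0} = 1
g(4) = mex{0} = 1
g(5) = mex{0} = 1
g(6) = mex{0,1} = 2
g(7) = mex{0,1} = 2
g(8) = mex{0,1} = 2
g(9) = mex{0,1,2} = 3
g(10) = mex{1,2} = 0
g(11) = mex{1,2} = 0
So g(11) = 0.
Pile B is a plain Nim pile of size 15, so its Grundy value is 15.
Grundy values for pile C (subtraction set {3, 6}):
g(0) = mex{} = 0
g(1) = mex{} = 0
g(2) = mex{} = 0
g(3) = mex{0} = 1
g(4) = mex{0} = 1
g(5) = mex{0} = 1
g(6) = mex{0,1} = 2
g(7) = mex{0,1} = 2
So g(7) = 2.
Pile D is a plain Nim pile of size 5, so its Grundy value is 5.
By the Sprague-Grundy theorem, the Grundy value of a sum of independent games is the XOR of the component values.
Combined value = 0 ⊕ 15 ⊕ 2 ⊕ 5 = 8.

8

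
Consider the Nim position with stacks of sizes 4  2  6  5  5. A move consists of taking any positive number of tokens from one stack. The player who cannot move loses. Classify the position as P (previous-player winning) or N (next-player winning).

P-position

Bitwise XOR of the heap sizes:
  100  (4)
  010  (2)
  110  (6)
  101  (5)
  101  (5)
  ---
  000  (0)
The nim-sum is 0, so this is a P-position: the player to move is in a losing position under optimal play.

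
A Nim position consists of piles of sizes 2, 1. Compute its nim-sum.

3

Nim-sum: 2 ⊕ 1 = 3.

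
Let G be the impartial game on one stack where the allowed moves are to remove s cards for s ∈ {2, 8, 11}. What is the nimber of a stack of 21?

Grundy values for subtraction set {2, 8, 11}:
k:     0  1  2  3  4  5  6  7  8  9 10 11 12 13 14 15 16 17 18 19 20 21
g(k):  0  0  1  1  0  0  1  1  2  2  0  3  1  2  0  3  1  0  2  1  0  3
So g(21) = 3.

3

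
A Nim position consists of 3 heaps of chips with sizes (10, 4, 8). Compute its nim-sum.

6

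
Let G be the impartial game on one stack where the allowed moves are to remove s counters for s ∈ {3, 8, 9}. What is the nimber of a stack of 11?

Compute g(0), g(1), … for moves {3, 8, 9}:
k:     0  1  2  3  4  5  6  7  8  9 10 11
g(k):  0  0  0  1  1  1  0  0  2  1  1  3
So g(11) = 3.

3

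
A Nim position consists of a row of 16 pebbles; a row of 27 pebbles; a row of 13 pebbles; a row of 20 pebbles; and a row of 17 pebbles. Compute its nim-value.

Nim-sum: 16 XOR 27 XOR 13 XOR 20 XOR 17 = 3.

3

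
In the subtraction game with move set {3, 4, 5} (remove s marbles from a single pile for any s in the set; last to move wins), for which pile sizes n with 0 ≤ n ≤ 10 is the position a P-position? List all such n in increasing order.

0, 1, 2, 8, 9, 10

Compute g(0), g(1), … for moves {3, 4, 5}:
k:     0  1  2  3  4  5  6  7  8  9 10
g(k):  0  0  0  1  1  1  2  2  0  0  0
The P-positions (g = 0) in 0..10 are 0, 1, 2, 8, 9, 10.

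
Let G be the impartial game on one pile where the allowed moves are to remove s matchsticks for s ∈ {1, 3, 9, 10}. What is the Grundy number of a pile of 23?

Compute g(0), g(1), … for moves {1, 3, 9, 10}:
k:     0  1  2  3  4  5  6  7  8  9 10 11 12 13 14 15 16 17 18 19 20 21 22 23
g(k):  0  1  0  1  0  1  0  1  0  1  2  3  2  3  2  3  2  3  2  0  1  0  1  0
So g(23) = 0.

0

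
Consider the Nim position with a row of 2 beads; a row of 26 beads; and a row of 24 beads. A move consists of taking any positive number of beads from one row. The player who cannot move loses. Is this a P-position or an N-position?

Compute the nim-sum pairwise:
2 ⊕ 26 = 24
24 ⊕ 24 = 0
The nim-sum is 0, so this is a P-position: the player to move is in a losing position under optimal play.

P-position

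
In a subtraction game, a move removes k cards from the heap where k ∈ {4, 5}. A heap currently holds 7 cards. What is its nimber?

1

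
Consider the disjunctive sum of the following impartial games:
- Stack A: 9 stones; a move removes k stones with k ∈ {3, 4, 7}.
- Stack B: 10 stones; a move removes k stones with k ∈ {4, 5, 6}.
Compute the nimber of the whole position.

3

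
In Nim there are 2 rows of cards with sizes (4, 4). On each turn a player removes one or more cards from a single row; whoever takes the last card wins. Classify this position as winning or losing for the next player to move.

Losing position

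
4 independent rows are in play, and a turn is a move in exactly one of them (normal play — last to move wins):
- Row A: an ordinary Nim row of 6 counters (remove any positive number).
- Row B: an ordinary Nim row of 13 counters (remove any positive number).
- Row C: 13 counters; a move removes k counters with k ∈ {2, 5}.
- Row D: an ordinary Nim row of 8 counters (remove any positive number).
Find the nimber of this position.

2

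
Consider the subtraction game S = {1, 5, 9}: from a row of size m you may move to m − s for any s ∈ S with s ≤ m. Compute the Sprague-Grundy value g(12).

0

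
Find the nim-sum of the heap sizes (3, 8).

Compute the nim-sum pairwise:
3 ⊕ 8 = 11

11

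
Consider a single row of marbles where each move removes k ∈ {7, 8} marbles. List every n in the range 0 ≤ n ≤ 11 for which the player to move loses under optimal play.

0, 1, 2, 3, 4, 5, 6

Grundy values for subtraction set {7, 8}:
g(0) = mex{} = 0
g(1) = mex{} = 0
g(2) = mex{} = 0
g(3) = mex{} = 0
g(4) = mex{} = 0
g(5) = mex{} = 0
g(6) = mex{} = 0
g(7) = mex{0} = 1
g(8) = mex{0} = 1
g(9) = mex{0} = 1
g(10) = mex{0} = 1
g(11) = mex{0} = 1
The P-positions (g = 0) in 0..11 are 0, 1, 2, 3, 4, 5, 6.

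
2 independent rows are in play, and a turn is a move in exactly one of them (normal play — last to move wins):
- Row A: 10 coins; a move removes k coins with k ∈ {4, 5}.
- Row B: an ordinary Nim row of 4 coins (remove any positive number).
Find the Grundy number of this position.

4

Grundy values for row A (subtraction set {4, 5}):
k:     0  1  2  3  4  5  6  7  8  9 10
g(k):  0  0  0  0  1  1  1  1  2  0  0
So g(10) = 0.
Row B is a plain Nim row of size 4, so its Grundy value is 4.
By the Sprague-Grundy theorem, the Grundy value of a sum of independent games is the XOR of the component values.
Combined value = 0 ⊕ 4 = 4.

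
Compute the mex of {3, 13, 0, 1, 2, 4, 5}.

The values 0, 1, 2, 3, 4, 5 are all present; 6 is the first non-negative integer missing from the set.

6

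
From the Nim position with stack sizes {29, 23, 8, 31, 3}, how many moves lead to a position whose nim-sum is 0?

Compute the nim-sum pairwise:
29 ^ 23 = 10
10 ^ 8 = 2
2 ^ 31 = 29
29 ^ 3 = 30
The overall nim-sum is X = 30. A stack of size p has a winning move iff p XOR X < p (reduce it to p XOR X).
  29: 29 XOR 30 = 3 < 29 — winning move (to 3).
  23: 23 XOR 30 = 9 < 23 — winning move (to 9).
  8: 8 XOR 30 = 22 ≥ 8 — no move.
  31: 31 XOR 30 = 1 < 31 — winning move (to 1).
  3: 3 XOR 30 = 29 ≥ 3 — no move.
That gives 3 winning moves.

3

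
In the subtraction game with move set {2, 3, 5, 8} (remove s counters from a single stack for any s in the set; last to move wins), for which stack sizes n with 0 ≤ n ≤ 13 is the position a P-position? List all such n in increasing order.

0, 1, 7, 11

Build the Grundy sequence with g(k) = mex{g(k−s) : s ∈ {2, 3, 5, 8}, s ≤ k}:
k:     0  1  2  3  4  5  6  7  8  9 10 11 12 13
g(k):  0  0  1  1  2  2  3  0  4  1  3  0  4  1
The P-positions (g = 0) in 0..13 are 0, 1, 7, 11.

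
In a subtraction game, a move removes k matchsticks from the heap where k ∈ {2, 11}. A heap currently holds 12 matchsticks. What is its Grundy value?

2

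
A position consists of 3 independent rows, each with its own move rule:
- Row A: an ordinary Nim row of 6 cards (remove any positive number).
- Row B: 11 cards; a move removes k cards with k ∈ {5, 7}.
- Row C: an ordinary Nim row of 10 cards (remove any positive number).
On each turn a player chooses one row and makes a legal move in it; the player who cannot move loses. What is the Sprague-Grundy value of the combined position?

14

Row A is a plain Nim row of size 6, so its Grundy value is 6.
Build the Grundy sequence for row B with g(k) = mex{g(k−s) : s ∈ {5, 7}, s ≤ k}:
g(0) = mex{} = 0
g(1) = mex{} = 0
g(2) = mex{} = 0
g(3) = mex{} = 0
g(4) = mex{} = 0
g(5) = mex{0} = 1
g(6) = mex{0} = 1
g(7) = mex{0} = 1
g(8) = mex{0} = 1
g(9) = mex{0} = 1
g(10) = mex{0,1} = 2
g(11) = mex{0,1} = 2
So g(11) = 2.
Row C is a plain Nim row of size 10, so its Grundy value is 10.
The value of a disjunctive sum is the nim-sum of the parts.
Combined value = 6 XOR 2 XOR 10 = 14.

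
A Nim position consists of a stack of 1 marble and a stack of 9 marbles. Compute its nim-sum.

Nim-sum: 1 ^ 9 = 8.

8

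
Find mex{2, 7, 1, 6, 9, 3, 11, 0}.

The values 0, 1, 2, 3 are all present; 4 is the first non-negative integer missing from the set.

4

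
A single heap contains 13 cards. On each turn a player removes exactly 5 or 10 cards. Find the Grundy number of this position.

Grundy values for subtraction set {5, 10}:
g(0) = mex{} = 0
g(1) = mex{} = 0
g(2) = mex{} = 0
g(3) = mex{} = 0
g(4) = mex{} = 0
g(5) = mex{0} = 1
g(6) = mex{0} = 1
g(7) = mex{0} = 1
g(8) = mex{0} = 1
g(9) = mex{0} = 1
g(10) = mex{0,1} = 2
g(11) = mex{0,1} = 2
g(12) = mex{0,1} = 2
g(13) = mex{0,1} = 2
So g(13) = 2.

2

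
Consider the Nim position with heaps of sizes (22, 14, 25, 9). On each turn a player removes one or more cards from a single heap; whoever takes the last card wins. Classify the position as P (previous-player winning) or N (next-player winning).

Bitwise XOR of the heap sizes:
  10110  (22)
  01110  (14)
  11001  (25)
  01001  (9)
  -----
  01000  (8)
The nim-sum is 8 ≠ 0, so this is an N-position: the player to move can win.

N-position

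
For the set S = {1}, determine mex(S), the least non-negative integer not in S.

0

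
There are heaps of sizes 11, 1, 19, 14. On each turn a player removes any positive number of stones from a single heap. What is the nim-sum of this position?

23

In binary:
  01011  (11)
  00001  (1)
  10011  (19)
  01110  (14)
  -----
  10111  (23)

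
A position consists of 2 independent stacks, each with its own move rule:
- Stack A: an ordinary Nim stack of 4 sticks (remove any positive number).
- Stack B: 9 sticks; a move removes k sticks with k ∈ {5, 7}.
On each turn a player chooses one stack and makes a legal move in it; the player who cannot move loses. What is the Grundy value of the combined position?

5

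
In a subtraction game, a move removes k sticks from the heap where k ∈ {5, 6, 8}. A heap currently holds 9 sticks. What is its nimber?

1

Compute g(0), g(1), … for moves {5, 6, 8}:
k:     0  1  2  3  4  5  6  7  8  9
g(k):  0  0  0  0  0  1  1  1  1  1
So g(9) = 1.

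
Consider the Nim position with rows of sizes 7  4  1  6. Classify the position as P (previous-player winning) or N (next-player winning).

Compute the nim-sum pairwise:
7 ^ 4 = 3
3 ^ 1 = 2
2 ^ 6 = 4
The nim-sum is 4 ≠ 0, so this is an N-position: the player to move can win.

N-position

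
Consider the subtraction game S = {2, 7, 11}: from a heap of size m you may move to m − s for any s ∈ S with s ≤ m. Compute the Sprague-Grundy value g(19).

0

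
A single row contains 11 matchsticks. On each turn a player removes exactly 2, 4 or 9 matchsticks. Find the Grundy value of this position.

Compute g(0), g(1), … for moves {2, 4, 9}:
k:     0  1  2  3  4  5  6  7  8  9 10 11
g(k):  0  0  1  1  2  2  0  0  1  1  2  2
So g(11) = 2.

2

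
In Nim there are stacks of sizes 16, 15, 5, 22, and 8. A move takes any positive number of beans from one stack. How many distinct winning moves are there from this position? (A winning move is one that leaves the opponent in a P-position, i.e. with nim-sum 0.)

3

Compute the nim-sum pairwise:
16 XOR 15 = 31
31 XOR 5 = 26
26 XOR 22 = 12
12 XOR 8 = 4
The overall nim-sum is X = 4. A stack of size p has a winning move iff p XOR X < p (reduce it to p XOR X).
  16: 16 XOR 4 = 20 ≥ 16 — no move.
  15: 15 XOR 4 = 11 < 15 — winning move (to 11).
  5: 5 XOR 4 = 1 < 5 — winning move (to 1).
  22: 22 XOR 4 = 18 < 22 — winning move (to 18).
  8: 8 XOR 4 = 12 ≥ 8 — no move.
That gives 3 winning moves.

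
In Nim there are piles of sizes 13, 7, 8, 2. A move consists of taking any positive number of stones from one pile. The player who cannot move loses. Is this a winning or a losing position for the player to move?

Compute the nim-sum pairwise:
13 ⊕ 7 = 10
10 ⊕ 8 = 2
2 ⊕ 2 = 0
The nim-sum is 0, so this is a P-position: the player to move is in a losing position under optimal play.

Losing position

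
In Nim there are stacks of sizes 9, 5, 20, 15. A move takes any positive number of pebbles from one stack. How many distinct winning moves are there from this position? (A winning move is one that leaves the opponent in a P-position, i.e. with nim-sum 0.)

1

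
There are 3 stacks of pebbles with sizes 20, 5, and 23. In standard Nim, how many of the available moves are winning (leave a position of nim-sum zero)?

3

Compute the nim-sum pairwise:
20 ⊕ 5 = 17
17 ⊕ 23 = 6
The overall nim-sum is X = 6. A stack of size p has a winning move iff p XOR X < p (reduce it to p XOR X).
  20: 20 XOR 6 = 18 < 20 — winning move (to 18).
  5: 5 XOR 6 = 3 < 5 — winning move (to 3).
  23: 23 XOR 6 = 17 < 23 — winning move (to 17).
That gives 3 winning moves.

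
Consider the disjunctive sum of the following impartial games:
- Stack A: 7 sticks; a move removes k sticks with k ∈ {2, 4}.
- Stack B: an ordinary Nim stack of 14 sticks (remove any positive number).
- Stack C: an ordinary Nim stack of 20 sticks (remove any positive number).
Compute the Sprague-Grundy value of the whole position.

Grundy values for stack A (subtraction set {2, 4}):
g(0) = mex{} = 0
g(1) = mex{} = 0
g(2) = mex{0} = 1
g(3) = mex{0} = 1
g(4) = mex{0,1} = 2
g(5) = mex{0,1} = 2
g(6) = mex{1,2} = 0
g(7) = mex{1,2} = 0
So g(7) = 0.
Stack B is a plain Nim stack of size 14, so its Grundy value is 14.
Stack C is a plain Nim stack of size 20, so its Grundy value is 20.
The value of a disjunctive sum is the nim-sum of the parts.
Combined value = 0 XOR 14 XOR 20 = 26.

26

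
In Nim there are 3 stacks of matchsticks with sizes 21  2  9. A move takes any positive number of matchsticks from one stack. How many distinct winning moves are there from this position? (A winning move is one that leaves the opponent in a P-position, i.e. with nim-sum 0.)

1

In binary:
  10101  (21)
  00010  (2)
  01001  (9)
  -----
  11110  (30)
The overall nim-sum is X = 30. A stack of size p has a winning move iff p XOR X < p (reduce it to p XOR X).
  21: 21 XOR 30 = 11 < 21 — winning move (to 11).
  2: 2 XOR 30 = 28 ≥ 2 — no move.
  9: 9 XOR 30 = 23 ≥ 9 — no move.
That gives 1 winning move.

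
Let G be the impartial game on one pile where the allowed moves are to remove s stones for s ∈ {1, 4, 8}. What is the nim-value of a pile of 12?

Grundy values for subtraction set {1, 4, 8}:
g(0) = mex{} = 0
g(1) = mex{0} = 1
g(2) = mex{1} = 0
g(3) = mex{0} = 1
g(4) = mex{0,1} = 2
g(5) = mex{1,2} = 0
g(6) = mex{0} = 1
g(7) = mex{1} = 0
g(8) = mex{0,2} = 1
g(9) = mex{0,1} = 2
g(10) = mex{0,1,2} = 3
g(11) = mex{0,1,3} = 2
g(12) = mex{1,2} = 0
So g(12) = 0.

0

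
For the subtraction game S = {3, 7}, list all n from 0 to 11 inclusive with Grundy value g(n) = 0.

0, 1, 2, 6, 10, 11

Compute g(0), g(1), … for moves {3, 7}:
k:     0  1  2  3  4  5  6  7  8  9 10 11
g(k):  0  0  0  1  1  1  0  2  2  1  0  0
The P-positions (g = 0) in 0..11 are 0, 1, 2, 6, 10, 11.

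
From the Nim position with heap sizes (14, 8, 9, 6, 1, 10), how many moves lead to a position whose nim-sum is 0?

3

In binary:
  1110  (14)
  1000  (8)
  1001  (9)
  0110  (6)
  0001  (1)
  1010  (10)
  ----
  0010  (2)
The overall nim-sum is X = 2. A heap of size p has a winning move iff p XOR X < p (reduce it to p XOR X).
  14: 14 XOR 2 = 12 < 14 — winning move (to 12).
  8: 8 XOR 2 = 10 ≥ 8 — no move.
  9: 9 XOR 2 = 11 ≥ 9 — no move.
  6: 6 XOR 2 = 4 < 6 — winning move (to 4).
  1: 1 XOR 2 = 3 ≥ 1 — no move.
  10: 10 XOR 2 = 8 < 10 — winning move (to 8).
That gives 3 winning moves.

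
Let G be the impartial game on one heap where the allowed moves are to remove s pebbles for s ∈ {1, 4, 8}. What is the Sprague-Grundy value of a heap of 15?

Compute g(0), g(1), … for moves {1, 4, 8}:
k:     0  1  2  3  4  5  6  7  8  9 10 11 12 13 14 15
g(k):  0  1  0  1  2  0  1  0  1  2  3  2  0  1  0  1
So g(15) = 1.

1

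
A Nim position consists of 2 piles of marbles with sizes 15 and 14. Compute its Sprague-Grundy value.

1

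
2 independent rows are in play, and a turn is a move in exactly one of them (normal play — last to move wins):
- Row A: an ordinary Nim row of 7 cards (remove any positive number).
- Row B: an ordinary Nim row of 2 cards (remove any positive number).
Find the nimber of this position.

Row A is a plain Nim row of size 7, so its Grundy value is 7.
Row B is a plain Nim row of size 2, so its Grundy value is 2.
By the Sprague-Grundy theorem, the Grundy value of a sum of independent games is the XOR of the component values.
Combined value = 7 XOR 2 = 5.

5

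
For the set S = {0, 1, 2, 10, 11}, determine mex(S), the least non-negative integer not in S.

3

The values 0, 1, 2 are all present; 3 is the first non-negative integer missing from the set.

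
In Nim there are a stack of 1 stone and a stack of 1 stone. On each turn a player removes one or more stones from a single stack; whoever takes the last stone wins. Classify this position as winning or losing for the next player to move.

Losing position

Nim-sum: 1 ^ 1 = 0.
The nim-sum is 0, so this is a P-position: the player to move is in a losing position under optimal play.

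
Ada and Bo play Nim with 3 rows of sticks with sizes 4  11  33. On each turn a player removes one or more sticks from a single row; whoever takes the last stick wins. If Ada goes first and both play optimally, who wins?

Ada wins

Compute the nim-sum pairwise:
4 ⊕ 11 = 15
15 ⊕ 33 = 46
The nim-sum is 46 ≠ 0, so this is an N-position: the player to move can win; Ada has a winning move.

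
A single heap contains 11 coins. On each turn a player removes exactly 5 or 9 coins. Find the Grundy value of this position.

2

Compute g(0), g(1), … for moves {5, 9}:
k:     0  1  2  3  4  5  6  7  8  9 10 11
g(k):  0  0  0  0  0  1  1  1  1  1  2  2
So g(11) = 2.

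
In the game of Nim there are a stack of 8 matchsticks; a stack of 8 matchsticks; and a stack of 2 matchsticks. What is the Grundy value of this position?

2

Nim-sum: 8 ⊕ 8 ⊕ 2 = 2.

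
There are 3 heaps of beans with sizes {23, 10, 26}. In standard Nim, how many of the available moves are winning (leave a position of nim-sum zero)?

Nim-sum: 23 XOR 10 XOR 26 = 7.
The overall nim-sum is X = 7. A heap of size p has a winning move iff p XOR X < p (reduce it to p XOR X).
  23: 23 XOR 7 = 16 < 23 — winning move (to 16).
  10: 10 XOR 7 = 13 ≥ 10 — no move.
  26: 26 XOR 7 = 29 ≥ 26 — no move.
That gives 1 winning move.

1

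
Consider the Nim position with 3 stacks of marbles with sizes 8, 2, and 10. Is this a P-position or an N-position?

Nim-sum: 8 ^ 2 ^ 10 = 0.
The nim-sum is 0, so this is a P-position: the player to move is in a losing position under optimal play.

P-position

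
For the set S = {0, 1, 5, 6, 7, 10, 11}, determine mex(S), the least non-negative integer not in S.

2

The values 0, 1 are all present; 2 is the first non-negative integer missing from the set.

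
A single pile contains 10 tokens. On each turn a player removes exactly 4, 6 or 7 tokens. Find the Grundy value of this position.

2

Grundy values for subtraction set {4, 6, 7}:
g(0) = mex{} = 0
g(1) = mex{} = 0
g(2) = mex{} = 0
g(3) = mex{} = 0
g(4) = mex{0} = 1
g(5) = mex{0} = 1
g(6) = mex{0} = 1
g(7) = mex{0} = 1
g(8) = mex{0,1} = 2
g(9) = mex{0,1} = 2
g(10) = mex{0,1} = 2
So g(10) = 2.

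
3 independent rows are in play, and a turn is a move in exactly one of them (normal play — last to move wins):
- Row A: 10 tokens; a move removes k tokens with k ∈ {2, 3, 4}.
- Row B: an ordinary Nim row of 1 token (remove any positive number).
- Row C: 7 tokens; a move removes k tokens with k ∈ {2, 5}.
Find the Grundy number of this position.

Build the Grundy sequence for row A with g(k) = mex{g(k−s) : s ∈ {2, 3, 4}, s ≤ k}:
k:     0  1  2  3  4  5  6  7  8  9 10
g(k):  0  0  1  1  2  2  0  0  1  1  2
So g(10) = 2.
Row B is a plain Nim row of size 1, so its Grundy value is 1.
For row C, compute g(0), g(1), … with moves {2, 5}:
g(0) = mex{} = 0
g(1) = mex{} = 0
g(2) = mex{0} = 1
g(3) = mex{0} = 1
g(4) = mex{1} = 0
g(5) = mex{0,1} = 2
g(6) = mex{0} = 1
g(7) = mex{1,2} = 0
So g(7) = 0.
By the Sprague-Grundy theorem, the Grundy value of a sum of independent games is the XOR of the component values.
Combined value = 2 XOR 1 XOR 0 = 3.

3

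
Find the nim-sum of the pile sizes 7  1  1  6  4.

5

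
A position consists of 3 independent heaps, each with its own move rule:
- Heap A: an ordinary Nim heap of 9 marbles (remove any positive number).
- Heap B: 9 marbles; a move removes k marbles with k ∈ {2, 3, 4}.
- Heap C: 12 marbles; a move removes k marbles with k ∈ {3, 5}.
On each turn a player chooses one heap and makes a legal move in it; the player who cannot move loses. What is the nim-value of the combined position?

Heap A is a plain Nim heap of size 9, so its Grundy value is 9.
For heap B, compute g(0), g(1), … with moves {2, 3, 4}:
g(0) = mex{} = 0
g(1) = mex{} = 0
g(2) = mex{0} = 1
g(3) = mex{0} = 1
g(4) = mex{0,1} = 2
g(5) = mex{0,1} = 2
g(6) = mex{1,2} = 0
g(7) = mex{1,2} = 0
g(8) = mex{0,2} = 1
g(9) = mex{0,2} = 1
So g(9) = 1.
Build the Grundy sequence for heap C with g(k) = mex{g(k−s) : s ∈ {3, 5}, s ≤ k}:
g(0) = mex{} = 0
g(1) = mex{} = 0
g(2) = mex{} = 0
g(3) = mex{0} = 1
g(4) = mex{0} = 1
g(5) = mex{0} = 1
g(6) = mex{0,1} = 2
g(7) = mex{0,1} = 2
g(8) = mex{1} = 0
g(9) = mex{1,2} = 0
g(10) = mex{1,2} = 0
g(11) = mex{0,2} = 1
g(12) = mex{0,2} = 1
So g(12) = 1.
By the Sprague-Grundy theorem, the Grundy value of a sum of independent games is the XOR of the component values.
Combined value = 9 XOR 1 XOR 1 = 9.

9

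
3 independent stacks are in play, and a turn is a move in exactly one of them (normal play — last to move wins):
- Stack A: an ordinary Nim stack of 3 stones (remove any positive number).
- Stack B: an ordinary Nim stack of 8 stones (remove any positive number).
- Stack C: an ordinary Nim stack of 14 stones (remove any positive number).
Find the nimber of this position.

Stack A is a plain Nim stack of size 3, so its Grundy value is 3.
Stack B is a plain Nim stack of size 8, so its Grundy value is 8.
Stack C is a plain Nim stack of size 14, so its Grundy value is 14.
By the Sprague-Grundy theorem, the Grundy value of a sum of independent games is the XOR of the component values.
Combined value = 3 XOR 8 XOR 14 = 5.

5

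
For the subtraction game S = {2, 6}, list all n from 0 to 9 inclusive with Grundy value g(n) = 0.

0, 1, 4, 5, 8, 9

Grundy values for subtraction set {2, 6}:
k:     0  1  2  3  4  5  6  7  8  9
g(k):  0  0  1  1  0  0  1  1  0  0
The P-positions (g = 0) in 0..9 are 0, 1, 4, 5, 8, 9.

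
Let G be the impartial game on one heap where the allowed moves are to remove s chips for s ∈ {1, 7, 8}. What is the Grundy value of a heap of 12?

Build the Grundy sequence with g(k) = mex{g(k−s) : s ∈ {1, 7, 8}, s ≤ k}:
k:     0  1  2  3  4  5  6  7  8  9 10 11 12
g(k):  0  1  0  1  0  1  0  1  2  3  2  3  2
So g(12) = 2.

2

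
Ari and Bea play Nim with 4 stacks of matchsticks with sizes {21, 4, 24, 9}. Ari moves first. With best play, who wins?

Nim-sum: 21 XOR 4 XOR 24 XOR 9 = 0.
The nim-sum is 0, so this is a P-position: the player to move is in a losing position under optimal play; Ari is about to move from it and so loses — Bea wins.

Bea wins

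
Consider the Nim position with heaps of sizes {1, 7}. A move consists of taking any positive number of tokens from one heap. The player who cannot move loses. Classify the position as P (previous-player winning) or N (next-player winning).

Bitwise XOR of the heap sizes:
  001  (1)
  111  (7)
  ---
  110  (6)
The nim-sum is 6 ≠ 0, so this is an N-position: the player to move can win.

N-position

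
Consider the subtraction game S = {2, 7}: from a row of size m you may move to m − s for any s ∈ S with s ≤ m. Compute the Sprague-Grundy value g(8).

2

Build the Grundy sequence with g(k) = mex{g(k−s) : s ∈ {2, 7}, s ≤ k}:
g(0) = mex{} = 0
g(1) = mex{} = 0
g(2) = mex{0} = 1
g(3) = mex{0} = 1
g(4) = mex{1} = 0
g(5) = mex{1} = 0
g(6) = mex{0} = 1
g(7) = mex{0} = 1
g(8) = mex{0,1} = 2
So g(8) = 2.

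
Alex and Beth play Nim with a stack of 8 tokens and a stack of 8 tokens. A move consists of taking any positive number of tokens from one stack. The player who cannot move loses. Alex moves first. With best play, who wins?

Write each in binary and XOR column by column:
  1000  (8)
  1000  (8)
  ----
  0000  (0)
The nim-sum is 0, so this is a P-position: the player to move is in a losing position under optimal play; Alex is about to move from it and so loses — Beth wins.

Beth wins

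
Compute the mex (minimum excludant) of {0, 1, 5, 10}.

2

The values 0, 1 are all present; 2 is the first non-negative integer missing from the set.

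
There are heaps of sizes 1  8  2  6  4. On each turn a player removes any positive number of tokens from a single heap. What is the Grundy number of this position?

In binary:
  0001  (1)
  1000  (8)
  0010  (2)
  0110  (6)
  0100  (4)
  ----
  1001  (9)

9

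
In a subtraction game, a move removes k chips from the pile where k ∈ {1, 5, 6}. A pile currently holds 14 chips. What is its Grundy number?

Build the Grundy sequence with g(k) = mex{g(k−s) : s ∈ {1, 5, 6}, s ≤ k}:
k:     0  1  2  3  4  5  6  7  8  9 10 11 12 13 14
g(k):  0  1  0  1  0  1  2  3  2  3  2  0  1  0  1
So g(14) = 1.

1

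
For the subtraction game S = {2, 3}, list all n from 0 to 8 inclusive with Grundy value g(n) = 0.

Compute g(0), g(1), … for moves {2, 3}:
g(0) = mex{} = 0
g(1) = mex{} = 0
g(2) = mex{0} = 1
g(3) = mex{0} = 1
g(4) = mex{0,1} = 2
g(5) = mex{1} = 0
g(6) = mex{1,2} = 0
g(7) = mex{0,2} = 1
g(8) = mex{0} = 1
The P-positions (g = 0) in 0..8 are 0, 1, 5, 6.

0, 1, 5, 6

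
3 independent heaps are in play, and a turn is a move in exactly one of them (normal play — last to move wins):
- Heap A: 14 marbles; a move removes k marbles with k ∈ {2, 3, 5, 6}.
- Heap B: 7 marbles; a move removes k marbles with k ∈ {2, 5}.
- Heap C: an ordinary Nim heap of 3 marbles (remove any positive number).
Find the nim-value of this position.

Build the Grundy sequence for heap A with g(k) = mex{g(k−s) : s ∈ {2, 3, 5, 6}, s ≤ k}:
k:     0  1  2  3  4  5  6  7  8  9 10 11 12 13 14
g(k):  0  0  1  1  2  2  3  3  0  0  1  1  2  2  3
So g(14) = 3.
Grundy values for heap B (subtraction set {2, 5}):
g(0) = mex{} = 0
g(1) = mex{} = 0
g(2) = mex{0} = 1
g(3) = mex{0} = 1
g(4) = mex{1} = 0
g(5) = mex{0,1} = 2
g(6) = mex{0} = 1
g(7) = mex{1,2} = 0
So g(7) = 0.
Heap C is a plain Nim heap of size 3, so its Grundy value is 3.
By the Sprague-Grundy theorem, the Grundy value of a sum of independent games is the XOR of the component values.
Combined value = 3 XOR 0 XOR 3 = 0.

0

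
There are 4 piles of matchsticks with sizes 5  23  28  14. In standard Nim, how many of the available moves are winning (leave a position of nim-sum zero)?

Nim-sum: 5 ⊕ 23 ⊕ 28 ⊕ 14 = 0.
The nim-sum is already 0, so every move leaves a nonzero nim-sum — there are no winning moves.

0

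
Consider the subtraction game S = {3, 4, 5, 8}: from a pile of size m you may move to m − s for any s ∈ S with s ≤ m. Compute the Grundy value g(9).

3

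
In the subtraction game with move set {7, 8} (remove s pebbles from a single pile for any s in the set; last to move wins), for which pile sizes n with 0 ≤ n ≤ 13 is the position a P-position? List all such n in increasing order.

0, 1, 2, 3, 4, 5, 6

Build the Grundy sequence with g(k) = mex{g(k−s) : s ∈ {7, 8}, s ≤ k}:
k:     0  1  2  3  4  5  6  7  8  9 10 11 12 13
g(k):  0  0  0  0  0  0  0  1  1  1  1  1  1  1
The P-positions (g = 0) in 0..13 are 0, 1, 2, 3, 4, 5, 6.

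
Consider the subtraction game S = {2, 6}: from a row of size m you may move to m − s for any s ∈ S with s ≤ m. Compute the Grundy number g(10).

1

Build the Grundy sequence with g(k) = mex{g(k−s) : s ∈ {2, 6}, s ≤ k}:
g(0) = mex{} = 0
g(1) = mex{} = 0
g(2) = mex{0} = 1
g(3) = mex{0} = 1
g(4) = mex{1} = 0
g(5) = mex{1} = 0
g(6) = mex{0} = 1
g(7) = mex{0} = 1
g(8) = mex{1} = 0
g(9) = mex{1} = 0
g(10) = mex{0} = 1
So g(10) = 1.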